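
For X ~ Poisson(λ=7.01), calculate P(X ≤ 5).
0.299433

We have X ~ Poisson(λ=7.01).

The CDF gives us P(X ≤ k).

Using the CDF:
P(X ≤ 5) = 0.299433

This means there's approximately a 29.9% chance that X is at most 5.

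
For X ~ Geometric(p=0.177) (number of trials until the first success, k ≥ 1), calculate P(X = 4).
0.098667

We have X ~ Geometric(p=0.177) (number of trials until the first success, k ≥ 1).

For a Geometric distribution, the PMF gives us the probability of each outcome.

Using the PMF formula:
P(X = 4) = 0.098667

Rounded to 4 decimal places: 0.0987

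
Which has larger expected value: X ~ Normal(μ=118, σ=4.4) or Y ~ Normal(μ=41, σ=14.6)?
X has larger mean (118.0000 > 41.0000)

Compute the expected value for each distribution:

X ~ Normal(μ=118, σ=4.4):
E[X] = 118.0000

Y ~ Normal(μ=41, σ=14.6):
E[Y] = 41.0000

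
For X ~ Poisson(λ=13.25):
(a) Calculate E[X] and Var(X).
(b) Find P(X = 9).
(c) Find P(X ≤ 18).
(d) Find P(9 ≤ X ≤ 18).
(a) E[X] = 13.2500, Var(X) = 13.2500
(b) P(X = 9) = 0.061063
(c) P(X ≤ 18) = 0.919760
(d) P(9 ≤ X ≤ 18) = 0.830897

We have X ~ Poisson(λ=13.25).

(a) Moments:
E[X] = 13.2500
Var(X) = 13.2500
σ = √Var(X) = 3.6401

(b) Point probability using PMF:
P(X = 9) = 0.061063

(c) Cumulative probability using CDF:
P(X ≤ 18) = F(18) = 0.919760

(d) Range probability:
P(9 ≤ X ≤ 18) = P(X ≤ 18) - P(X ≤ 8)
                   = F(18) - F(8)
                   = 0.919760 - 0.088863
                   = 0.830897

This means approximately 83.1% of outcomes fall in the interval [9, 18].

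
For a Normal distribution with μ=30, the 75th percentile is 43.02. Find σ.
σ = 19.3035

For X ~ Normal(μ, σ), the p-th percentile satisfies x = μ + z_p × σ,
where z_p = Φ⁻¹(p) is the standard normal quantile.

Step 1: z_{0.75} = Φ⁻¹(0.75) = 0.6745

Step 2: Solve for σ:
43.02 = 30 + 0.6745 × σ
σ = (43.02 - 30) / 0.6745
σ = 13.02 / 0.6745
σ = 19.3035

Verification: μ + z × σ = 30 + 0.6745 × 19.3035 = 43.02 ✓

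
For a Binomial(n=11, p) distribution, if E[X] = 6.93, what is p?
p = 0.63

For a Binomial(n, p) distribution:
E[X] = n × p

Given n = 11 and E[X] = 6.93:
6.93 = 11 × p
p = 6.93 / 11 = 0.63

Verification: Binomial(11, 0.63) has E[X] = 6.93 ✓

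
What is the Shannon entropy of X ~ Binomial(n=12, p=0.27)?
1.8379 nats

We have X ~ Binomial(n=12, p=0.27).

The Shannon entropy measures the uncertainty or information content of the distribution.

For a Binomial distribution with n=12, p=0.27:
H(X) = 1.8379 nats

(In bits, this would be 2.6515 bits.)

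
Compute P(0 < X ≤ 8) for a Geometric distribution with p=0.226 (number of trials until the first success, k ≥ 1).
0.871196

We have X ~ Geometric(p=0.226) (number of trials until the first success, k ≥ 1).

To find P(0 < X ≤ 8), we use:
P(0 < X ≤ 8) = P(X ≤ 8) - P(X ≤ 0)
                 = F(8) - F(0)
                 = 0.871196 - 0.000000
                 = 0.871196

So there's approximately a 87.1% chance that X falls in this range.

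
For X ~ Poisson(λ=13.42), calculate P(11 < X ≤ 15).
0.413354

We have X ~ Poisson(λ=13.42).

To find P(11 < X ≤ 15), we use:
P(11 < X ≤ 15) = P(X ≤ 15) - P(X ≤ 11)
                 = F(15) - F(11)
                 = 0.725320 - 0.311966
                 = 0.413354

So there's approximately a 41.3% chance that X falls in this range.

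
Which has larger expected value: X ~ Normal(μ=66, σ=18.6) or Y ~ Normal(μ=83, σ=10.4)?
Y has larger mean (83.0000 > 66.0000)

Compute the expected value for each distribution:

X ~ Normal(μ=66, σ=18.6):
E[X] = 66.0000

Y ~ Normal(μ=83, σ=10.4):
E[Y] = 83.0000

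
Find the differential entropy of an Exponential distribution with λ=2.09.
0.2628 nats

We have X ~ Exponential(λ=2.09).

The differential entropy measures the uncertainty or information content of the distribution.

For an Exponential distribution with λ=2.09:
h(X) = 0.2628 nats

(In bits, this would be 0.3792 bits.)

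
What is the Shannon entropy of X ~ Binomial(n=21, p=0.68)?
2.1757 nats

We have X ~ Binomial(n=21, p=0.68).

The Shannon entropy measures the uncertainty or information content of the distribution.

For a Binomial distribution with n=21, p=0.68:
H(X) = 2.1757 nats

(In bits, this would be 3.1389 bits.)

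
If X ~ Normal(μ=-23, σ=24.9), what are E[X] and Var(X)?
E[X] = -23.0000, Var(X) = 620.0100

We have X ~ Normal(μ=-23, σ=24.9).

For a Normal distribution with μ=-23, σ=24.9:

Expected value:
E[X] = -23.0000

Variance:
Var(X) = 620.0100

Standard deviation:
σ = √Var(X) = 24.9000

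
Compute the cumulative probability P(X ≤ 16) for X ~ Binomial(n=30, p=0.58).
0.366568

We have X ~ Binomial(n=30, p=0.58).

The CDF gives us P(X ≤ k).

Using the CDF:
P(X ≤ 16) = 0.366568

This means there's approximately a 36.7% chance that X is at most 16.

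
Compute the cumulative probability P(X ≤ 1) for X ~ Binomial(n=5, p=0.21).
0.716681

We have X ~ Binomial(n=5, p=0.21).

The CDF gives us P(X ≤ k).

Using the CDF:
P(X ≤ 1) = 0.716681

This means there's approximately a 71.7% chance that X is at most 1.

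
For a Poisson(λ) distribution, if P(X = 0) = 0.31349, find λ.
λ = 1.1600

For a Poisson(λ) distribution, the PMF at 0 is:
P(X = 0) = λ^0 e^(-λ) / 0! = e^(-λ)

Given P(X = 0) = 0.31349:
e^(-λ) = 0.31349
-λ = ln(0.31349)
λ = -ln(0.31349) = 1.1600

Verification: e^(-1.1600) = 0.31349 ✓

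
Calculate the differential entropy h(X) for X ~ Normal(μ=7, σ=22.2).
4.5190 nats

We have X ~ Normal(μ=7, σ=22.2).

The differential entropy measures the uncertainty or information content of the distribution.

For a Normal distribution with μ=7, σ=22.2:
h(X) = 4.5190 nats

(In bits, this would be 6.5196 bits.)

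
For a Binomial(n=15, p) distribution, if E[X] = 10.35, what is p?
p = 0.69

For a Binomial(n, p) distribution:
E[X] = n × p

Given n = 15 and E[X] = 10.35:
10.35 = 15 × p
p = 10.35 / 15 = 0.69

Verification: Binomial(15, 0.69) has E[X] = 10.35 ✓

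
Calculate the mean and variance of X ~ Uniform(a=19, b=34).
E[X] = 26.5000, Var(X) = 18.7500

We have X ~ Uniform(a=19, b=34).

For a Uniform distribution with a=19, b=34:

Expected value:
E[X] = 26.5000

Variance:
Var(X) = 18.7500

Standard deviation:
σ = √Var(X) = 4.3301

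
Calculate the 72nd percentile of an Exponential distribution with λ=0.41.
3.1048

We have X ~ Exponential(λ=0.41).

We want to find x such that P(X ≤ x) = 0.72.

This is the 72nd percentile, which means 72% of values fall below this point.

Using the inverse CDF (quantile function):
x = F⁻¹(0.72) = 3.1048

Verification: P(X ≤ 3.1048) = 0.72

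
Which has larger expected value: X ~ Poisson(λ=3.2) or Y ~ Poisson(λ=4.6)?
Y has larger mean (4.6000 > 3.2000)

Compute the expected value for each distribution:

X ~ Poisson(λ=3.2):
E[X] = 3.2000

Y ~ Poisson(λ=4.6):
E[Y] = 4.6000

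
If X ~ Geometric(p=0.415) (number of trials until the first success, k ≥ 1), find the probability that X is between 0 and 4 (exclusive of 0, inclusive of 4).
0.882882

We have X ~ Geometric(p=0.415) (number of trials until the first success, k ≥ 1).

To find P(0 < X ≤ 4), we use:
P(0 < X ≤ 4) = P(X ≤ 4) - P(X ≤ 0)
                 = F(4) - F(0)
                 = 0.882882 - 0.000000
                 = 0.882882

So there's approximately a 88.3% chance that X falls in this range.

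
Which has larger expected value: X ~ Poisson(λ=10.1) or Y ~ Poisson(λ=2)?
X has larger mean (10.1000 > 2.0000)

Compute the expected value for each distribution:

X ~ Poisson(λ=10.1):
E[X] = 10.1000

Y ~ Poisson(λ=2):
E[Y] = 2.0000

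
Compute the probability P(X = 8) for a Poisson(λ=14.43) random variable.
0.025220

We have X ~ Poisson(λ=14.43).

For a Poisson distribution, the PMF gives us the probability of each outcome.

Using the PMF formula:
P(X = 8) = 0.025220

Rounded to 4 decimal places: 0.0252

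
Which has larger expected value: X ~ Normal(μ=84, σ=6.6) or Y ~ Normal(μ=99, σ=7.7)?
Y has larger mean (99.0000 > 84.0000)

Compute the expected value for each distribution:

X ~ Normal(μ=84, σ=6.6):
E[X] = 84.0000

Y ~ Normal(μ=99, σ=7.7):
E[Y] = 99.0000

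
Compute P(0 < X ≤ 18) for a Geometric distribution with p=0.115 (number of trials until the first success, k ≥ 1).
0.889088

We have X ~ Geometric(p=0.115) (number of trials until the first success, k ≥ 1).

To find P(0 < X ≤ 18), we use:
P(0 < X ≤ 18) = P(X ≤ 18) - P(X ≤ 0)
                 = F(18) - F(0)
                 = 0.889088 - 0.000000
                 = 0.889088

So there's approximately a 88.9% chance that X falls in this range.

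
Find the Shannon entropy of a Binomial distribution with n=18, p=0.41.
2.1535 nats

We have X ~ Binomial(n=18, p=0.41).

The Shannon entropy measures the uncertainty or information content of the distribution.

For a Binomial distribution with n=18, p=0.41:
H(X) = 2.1535 nats

(In bits, this would be 3.1068 bits.)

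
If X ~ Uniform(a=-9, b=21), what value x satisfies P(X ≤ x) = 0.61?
9.3000

We have X ~ Uniform(a=-9, b=21).

We want to find x such that P(X ≤ x) = 0.61.

This is the 61st percentile, which means 61% of values fall below this point.

Using the inverse CDF (quantile function):
x = F⁻¹(0.61) = 9.3000

Verification: P(X ≤ 9.3000) = 0.61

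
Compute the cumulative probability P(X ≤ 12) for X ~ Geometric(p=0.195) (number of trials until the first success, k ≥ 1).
0.925946

We have X ~ Geometric(p=0.195) (number of trials until the first success, k ≥ 1).

The CDF gives us P(X ≤ k).

Using the CDF:
P(X ≤ 12) = 0.925946

This means there's approximately a 92.6% chance that X is at most 12.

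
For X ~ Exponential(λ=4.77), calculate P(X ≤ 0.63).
0.950466

We have X ~ Exponential(λ=4.77).

The CDF gives us P(X ≤ k).

Using the CDF:
P(X ≤ 0.63) = 0.950466

This means there's approximately a 95.0% chance that X is at most 0.63.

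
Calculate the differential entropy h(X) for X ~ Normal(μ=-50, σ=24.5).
4.6176 nats

We have X ~ Normal(μ=-50, σ=24.5).

The differential entropy measures the uncertainty or information content of the distribution.

For a Normal distribution with μ=-50, σ=24.5:
h(X) = 4.6176 nats

(In bits, this would be 6.6618 bits.)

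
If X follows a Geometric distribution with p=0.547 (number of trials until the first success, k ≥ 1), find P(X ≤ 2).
0.794791

We have X ~ Geometric(p=0.547) (number of trials until the first success, k ≥ 1).

The CDF gives us P(X ≤ k).

Using the CDF:
P(X ≤ 2) = 0.794791

This means there's approximately a 79.5% chance that X is at most 2.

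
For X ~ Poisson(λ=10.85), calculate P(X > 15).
0.084819

We have X ~ Poisson(λ=10.85).

P(X > 15) = 1 - P(X ≤ 15)
                = 1 - F(15)
                = 1 - 0.915181
                = 0.084819

So there's approximately a 8.5% chance that X exceeds 15.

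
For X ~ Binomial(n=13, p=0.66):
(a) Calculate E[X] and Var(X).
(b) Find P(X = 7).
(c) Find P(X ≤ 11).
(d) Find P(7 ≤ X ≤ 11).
(a) E[X] = 8.5800, Var(X) = 2.9172
(b) P(X = 7) = 0.144610
(c) P(X ≤ 11) = 0.965295
(d) P(7 ≤ X ≤ 11) = 0.851822

We have X ~ Binomial(n=13, p=0.66).

(a) Moments:
E[X] = 8.5800
Var(X) = 2.9172
σ = √Var(X) = 1.7080

(b) Point probability using PMF:
P(X = 7) = 0.144610

(c) Cumulative probability using CDF:
P(X ≤ 11) = F(11) = 0.965295

(d) Range probability:
P(7 ≤ X ≤ 11) = P(X ≤ 11) - P(X ≤ 6)
                   = F(11) - F(6)
                   = 0.965295 - 0.113473
                   = 0.851822

This means approximately 85.2% of outcomes fall in the interval [7, 11].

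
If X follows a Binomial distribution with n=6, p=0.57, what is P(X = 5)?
0.155237

We have X ~ Binomial(n=6, p=0.57).

For a Binomial distribution, the PMF gives us the probability of each outcome.

Using the PMF formula:
P(X = 5) = 0.155237

Rounded to 4 decimal places: 0.1552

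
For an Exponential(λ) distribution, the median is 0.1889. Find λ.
λ = 3.6694

For X ~ Exponential(λ), the CDF is F(x) = 1 - e^(-λx).
The median m satisfies F(m) = 0.5:
1 - e^(-λm) = 0.5
e^(-λm) = 0.5
λm = ln(2)
m = ln(2) / λ

Given m = 0.1889:
λ = ln(2) / 0.1889 = 0.693147 / 0.1889 = 3.6694

Verification: ln(2) / 3.6694 = 0.1889 ✓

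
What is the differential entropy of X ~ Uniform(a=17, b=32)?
2.7081 nats

We have X ~ Uniform(a=17, b=32).

The differential entropy measures the uncertainty or information content of the distribution.

For a Uniform distribution with a=17, b=32:
h(X) = 2.7081 nats

(In bits, this would be 3.9069 bits.)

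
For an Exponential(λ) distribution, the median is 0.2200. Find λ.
λ = 3.1507

For X ~ Exponential(λ), the CDF is F(x) = 1 - e^(-λx).
The median m satisfies F(m) = 0.5:
1 - e^(-λm) = 0.5
e^(-λm) = 0.5
λm = ln(2)
m = ln(2) / λ

Given m = 0.2200:
λ = ln(2) / 0.2200 = 0.693147 / 0.2200 = 3.1507

Verification: ln(2) / 3.1507 = 0.2200 ✓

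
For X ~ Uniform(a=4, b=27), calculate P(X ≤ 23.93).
0.866522

We have X ~ Uniform(a=4, b=27).

The CDF gives us P(X ≤ k).

Using the CDF:
P(X ≤ 23.93) = 0.866522

This means there's approximately a 86.7% chance that X is at most 23.93.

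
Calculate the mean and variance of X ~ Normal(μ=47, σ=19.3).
E[X] = 47.0000, Var(X) = 372.4900

We have X ~ Normal(μ=47, σ=19.3).

For a Normal distribution with μ=47, σ=19.3:

Expected value:
E[X] = 47.0000

Variance:
Var(X) = 372.4900

Standard deviation:
σ = √Var(X) = 19.3000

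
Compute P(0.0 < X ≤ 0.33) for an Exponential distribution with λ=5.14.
0.816621

We have X ~ Exponential(λ=5.14).

To find P(0.0 < X ≤ 0.33), we use:
P(0.0 < X ≤ 0.33) = P(X ≤ 0.33) - P(X ≤ 0.0)
                 = F(0.33) - F(0.0)
                 = 0.816621 - 0.000000
                 = 0.816621

So there's approximately a 81.7% chance that X falls in this range.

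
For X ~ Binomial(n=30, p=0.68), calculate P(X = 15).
0.018011

We have X ~ Binomial(n=30, p=0.68).

For a Binomial distribution, the PMF gives us the probability of each outcome.

Using the PMF formula:
P(X = 15) = 0.018011

Rounded to 4 decimal places: 0.0180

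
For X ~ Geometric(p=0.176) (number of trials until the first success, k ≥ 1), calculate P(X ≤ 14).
0.933476

We have X ~ Geometric(p=0.176) (number of trials until the first success, k ≥ 1).

The CDF gives us P(X ≤ k).

Using the CDF:
P(X ≤ 14) = 0.933476

This means there's approximately a 93.3% chance that X is at most 14.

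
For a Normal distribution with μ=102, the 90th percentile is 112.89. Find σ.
σ = 8.4975

For X ~ Normal(μ, σ), the p-th percentile satisfies x = μ + z_p × σ,
where z_p = Φ⁻¹(p) is the standard normal quantile.

Step 1: z_{0.9} = Φ⁻¹(0.9) = 1.2816

Step 2: Solve for σ:
112.89 = 102 + 1.2816 × σ
σ = (112.89 - 102) / 1.2816
σ = 10.89 / 1.2816
σ = 8.4975

Verification: μ + z × σ = 102 + 1.2816 × 8.4975 = 112.89 ✓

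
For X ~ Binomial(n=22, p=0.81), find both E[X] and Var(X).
E[X] = 17.8200, Var(X) = 3.3858

We have X ~ Binomial(n=22, p=0.81).

For a Binomial distribution with n=22, p=0.81:

Expected value:
E[X] = 17.8200

Variance:
Var(X) = 3.3858

Standard deviation:
σ = √Var(X) = 1.8401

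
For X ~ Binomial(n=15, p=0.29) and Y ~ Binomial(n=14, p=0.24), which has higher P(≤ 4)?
Y has higher probability (P(Y ≤ 4) = 0.7703 > P(X ≤ 4) = 0.5500)

Compute P(≤ 4) for each distribution:

X ~ Binomial(n=15, p=0.29):
P(X ≤ 4) = 0.5500

Y ~ Binomial(n=14, p=0.24):
P(Y ≤ 4) = 0.7703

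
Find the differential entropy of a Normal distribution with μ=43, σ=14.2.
4.0722 nats

We have X ~ Normal(μ=43, σ=14.2).

The differential entropy measures the uncertainty or information content of the distribution.

For a Normal distribution with μ=43, σ=14.2:
h(X) = 4.0722 nats

(In bits, this would be 5.8749 bits.)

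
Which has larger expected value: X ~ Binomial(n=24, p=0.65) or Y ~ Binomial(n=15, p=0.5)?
X has larger mean (15.6000 > 7.5000)

Compute the expected value for each distribution:

X ~ Binomial(n=24, p=0.65):
E[X] = 15.6000

Y ~ Binomial(n=15, p=0.5):
E[Y] = 7.5000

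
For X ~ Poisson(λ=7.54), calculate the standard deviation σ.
2.7459

We have X ~ Poisson(λ=7.54).

For a Poisson distribution with λ=7.54:
σ = √Var(X) = 2.7459

The standard deviation is the square root of the variance.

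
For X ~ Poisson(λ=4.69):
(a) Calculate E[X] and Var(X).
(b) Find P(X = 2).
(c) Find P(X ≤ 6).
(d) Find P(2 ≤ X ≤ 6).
(a) E[X] = 4.6900, Var(X) = 4.6900
(b) P(X = 2) = 0.101036
(c) P(X ≤ 6) = 0.805965
(d) P(2 ≤ X ≤ 6) = 0.753693

We have X ~ Poisson(λ=4.69).

(a) Moments:
E[X] = 4.6900
Var(X) = 4.6900
σ = √Var(X) = 2.1656

(b) Point probability using PMF:
P(X = 2) = 0.101036

(c) Cumulative probability using CDF:
P(X ≤ 6) = F(6) = 0.805965

(d) Range probability:
P(2 ≤ X ≤ 6) = P(X ≤ 6) - P(X ≤ 1)
                   = F(6) - F(1)
                   = 0.805965 - 0.052272
                   = 0.753693

This means approximately 75.4% of outcomes fall in the interval [2, 6].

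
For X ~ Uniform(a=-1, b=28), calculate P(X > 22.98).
0.173103

We have X ~ Uniform(a=-1, b=28).

P(X > 22.98) = 1 - P(X ≤ 22.98)
                = 1 - F(22.98)
                = 1 - 0.826897
                = 0.173103

So there's approximately a 17.3% chance that X exceeds 22.98.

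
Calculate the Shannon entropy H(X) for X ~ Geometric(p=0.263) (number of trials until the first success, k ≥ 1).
2.1908 nats

We have X ~ Geometric(p=0.263) (number of trials until the first success, k ≥ 1).

The Shannon entropy measures the uncertainty or information content of the distribution.

For a Geometric distribution with p=0.263 (number of trials until the first success, k ≥ 1):
H(X) = 2.1908 nats

(In bits, this would be 3.1606 bits.)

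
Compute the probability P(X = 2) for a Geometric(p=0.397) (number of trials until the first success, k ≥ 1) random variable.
0.239391

We have X ~ Geometric(p=0.397) (number of trials until the first success, k ≥ 1).

For a Geometric distribution, the PMF gives us the probability of each outcome.

Using the PMF formula:
P(X = 2) = 0.239391

Rounded to 4 decimal places: 0.2394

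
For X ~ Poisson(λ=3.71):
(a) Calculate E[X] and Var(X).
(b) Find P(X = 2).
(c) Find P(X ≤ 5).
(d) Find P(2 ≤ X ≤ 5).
(a) E[X] = 3.7100, Var(X) = 3.7100
(b) P(X = 2) = 0.168456
(c) P(X ≤ 5) = 0.828657
(d) P(2 ≤ X ≤ 5) = 0.713368

We have X ~ Poisson(λ=3.71).

(a) Moments:
E[X] = 3.7100
Var(X) = 3.7100
σ = √Var(X) = 1.9261

(b) Point probability using PMF:
P(X = 2) = 0.168456

(c) Cumulative probability using CDF:
P(X ≤ 5) = F(5) = 0.828657

(d) Range probability:
P(2 ≤ X ≤ 5) = P(X ≤ 5) - P(X ≤ 1)
                   = F(5) - F(1)
                   = 0.828657 - 0.115289
                   = 0.713368

This means approximately 71.3% of outcomes fall in the interval [2, 5].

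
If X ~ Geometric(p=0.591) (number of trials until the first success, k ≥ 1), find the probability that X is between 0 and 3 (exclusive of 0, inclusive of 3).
0.931582

We have X ~ Geometric(p=0.591) (number of trials until the first success, k ≥ 1).

To find P(0 < X ≤ 3), we use:
P(0 < X ≤ 3) = P(X ≤ 3) - P(X ≤ 0)
                 = F(3) - F(0)
                 = 0.931582 - 0.000000
                 = 0.931582

So there's approximately a 93.2% chance that X falls in this range.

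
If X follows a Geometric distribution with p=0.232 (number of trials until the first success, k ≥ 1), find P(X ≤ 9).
0.907050

We have X ~ Geometric(p=0.232) (number of trials until the first success, k ≥ 1).

The CDF gives us P(X ≤ k).

Using the CDF:
P(X ≤ 9) = 0.907050

This means there's approximately a 90.7% chance that X is at most 9.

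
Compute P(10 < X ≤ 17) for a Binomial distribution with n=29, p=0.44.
0.761698

We have X ~ Binomial(n=29, p=0.44).

To find P(10 < X ≤ 17), we use:
P(10 < X ≤ 17) = P(X ≤ 17) - P(X ≤ 10)
                 = F(17) - F(10)
                 = 0.961471 - 0.199773
                 = 0.761698

So there's approximately a 76.2% chance that X falls in this range.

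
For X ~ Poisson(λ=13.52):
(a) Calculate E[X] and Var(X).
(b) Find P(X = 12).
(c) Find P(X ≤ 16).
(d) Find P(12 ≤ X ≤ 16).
(a) E[X] = 13.5200, Var(X) = 13.5200
(b) P(X = 12) = 0.104646
(c) P(X ≤ 16) = 0.795947
(d) P(12 ≤ X ≤ 16) = 0.493355

We have X ~ Poisson(λ=13.52).

(a) Moments:
E[X] = 13.5200
Var(X) = 13.5200
σ = √Var(X) = 3.6770

(b) Point probability using PMF:
P(X = 12) = 0.104646

(c) Cumulative probability using CDF:
P(X ≤ 16) = F(16) = 0.795947

(d) Range probability:
P(12 ≤ X ≤ 16) = P(X ≤ 16) - P(X ≤ 11)
                   = F(16) - F(11)
                   = 0.795947 - 0.302592
                   = 0.493355

This means approximately 49.3% of outcomes fall in the interval [12, 16].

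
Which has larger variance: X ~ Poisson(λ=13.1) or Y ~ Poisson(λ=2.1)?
X has larger variance (13.1000 > 2.1000)

Compute the variance for each distribution:

X ~ Poisson(λ=13.1):
Var(X) = 13.1000

Y ~ Poisson(λ=2.1):
Var(Y) = 2.1000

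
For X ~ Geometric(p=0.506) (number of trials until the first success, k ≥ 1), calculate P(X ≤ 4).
0.940446

We have X ~ Geometric(p=0.506) (number of trials until the first success, k ≥ 1).

The CDF gives us P(X ≤ k).

Using the CDF:
P(X ≤ 4) = 0.940446

This means there's approximately a 94.0% chance that X is at most 4.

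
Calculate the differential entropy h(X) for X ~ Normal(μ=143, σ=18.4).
4.3313 nats

We have X ~ Normal(μ=143, σ=18.4).

The differential entropy measures the uncertainty or information content of the distribution.

For a Normal distribution with μ=143, σ=18.4:
h(X) = 4.3313 nats

(In bits, this would be 6.2487 bits.)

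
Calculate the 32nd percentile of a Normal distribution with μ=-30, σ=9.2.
-34.3028

We have X ~ Normal(μ=-30, σ=9.2).

We want to find x such that P(X ≤ x) = 0.32.

This is the 32nd percentile, which means 32% of values fall below this point.

Using the inverse CDF (quantile function):
x = F⁻¹(0.32) = -34.3028

Verification: P(X ≤ -34.3028) = 0.32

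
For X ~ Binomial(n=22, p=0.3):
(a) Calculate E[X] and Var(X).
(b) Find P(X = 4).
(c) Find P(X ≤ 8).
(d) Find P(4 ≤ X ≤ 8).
(a) E[X] = 6.6000, Var(X) = 4.6200
(b) P(X = 4) = 0.096486
(c) P(X ≤ 8) = 0.813543
(d) P(4 ≤ X ≤ 8) = 0.745480

We have X ~ Binomial(n=22, p=0.3).

(a) Moments:
E[X] = 6.6000
Var(X) = 4.6200
σ = √Var(X) = 2.1494

(b) Point probability using PMF:
P(X = 4) = 0.096486

(c) Cumulative probability using CDF:
P(X ≤ 8) = F(8) = 0.813543

(d) Range probability:
P(4 ≤ X ≤ 8) = P(X ≤ 8) - P(X ≤ 3)
                   = F(8) - F(3)
                   = 0.813543 - 0.068063
                   = 0.745480

This means approximately 74.5% of outcomes fall in the interval [4, 8].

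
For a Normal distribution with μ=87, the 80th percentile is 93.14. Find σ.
σ = 7.2954

For X ~ Normal(μ, σ), the p-th percentile satisfies x = μ + z_p × σ,
where z_p = Φ⁻¹(p) is the standard normal quantile.

Step 1: z_{0.8} = Φ⁻¹(0.8) = 0.8416

Step 2: Solve for σ:
93.14 = 87 + 0.8416 × σ
σ = (93.14 - 87) / 0.8416
σ = 6.14 / 0.8416
σ = 7.2954

Verification: μ + z × σ = 87 + 0.8416 × 7.2954 = 93.14 ✓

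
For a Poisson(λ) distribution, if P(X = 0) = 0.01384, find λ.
λ = 4.2802

For a Poisson(λ) distribution, the PMF at 0 is:
P(X = 0) = λ^0 e^(-λ) / 0! = e^(-λ)

Given P(X = 0) = 0.01384:
e^(-λ) = 0.01384
-λ = ln(0.01384)
λ = -ln(0.01384) = 4.2802

Verification: e^(-4.2802) = 0.01384 ✓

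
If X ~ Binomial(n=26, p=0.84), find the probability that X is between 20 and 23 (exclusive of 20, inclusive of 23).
0.581806

We have X ~ Binomial(n=26, p=0.84).

To find P(20 < X ≤ 23), we use:
P(20 < X ≤ 23) = P(X ≤ 23) - P(X ≤ 20)
                 = F(23) - F(20)
                 = 0.809319 - 0.227513
                 = 0.581806

So there's approximately a 58.2% chance that X falls in this range.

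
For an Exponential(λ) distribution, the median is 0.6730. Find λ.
λ = 1.0299

For X ~ Exponential(λ), the CDF is F(x) = 1 - e^(-λx).
The median m satisfies F(m) = 0.5:
1 - e^(-λm) = 0.5
e^(-λm) = 0.5
λm = ln(2)
m = ln(2) / λ

Given m = 0.6730:
λ = ln(2) / 0.6730 = 0.693147 / 0.6730 = 1.0299

Verification: ln(2) / 1.0299 = 0.6730 ✓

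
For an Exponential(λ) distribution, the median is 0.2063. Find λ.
λ = 3.3599

For X ~ Exponential(λ), the CDF is F(x) = 1 - e^(-λx).
The median m satisfies F(m) = 0.5:
1 - e^(-λm) = 0.5
e^(-λm) = 0.5
λm = ln(2)
m = ln(2) / λ

Given m = 0.2063:
λ = ln(2) / 0.2063 = 0.693147 / 0.2063 = 3.3599

Verification: ln(2) / 3.3599 = 0.2063 ✓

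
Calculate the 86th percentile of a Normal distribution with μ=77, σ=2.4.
79.5928

We have X ~ Normal(μ=77, σ=2.4).

We want to find x such that P(X ≤ x) = 0.86.

This is the 86th percentile, which means 86% of values fall below this point.

Using the inverse CDF (quantile function):
x = F⁻¹(0.86) = 79.5928

Verification: P(X ≤ 79.5928) = 0.86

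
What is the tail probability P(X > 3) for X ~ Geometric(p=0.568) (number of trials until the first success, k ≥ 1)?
0.080622

We have X ~ Geometric(p=0.568) (number of trials until the first success, k ≥ 1).

P(X > 3) = 1 - P(X ≤ 3)
                = 1 - F(3)
                = 1 - 0.919378
                = 0.080622

So there's approximately a 8.1% chance that X exceeds 3.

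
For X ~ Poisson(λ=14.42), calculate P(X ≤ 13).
0.420677

We have X ~ Poisson(λ=14.42).

The CDF gives us P(X ≤ k).

Using the CDF:
P(X ≤ 13) = 0.420677

This means there's approximately a 42.1% chance that X is at most 13.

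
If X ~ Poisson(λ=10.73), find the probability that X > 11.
0.388537

We have X ~ Poisson(λ=10.73).

P(X > 11) = 1 - P(X ≤ 11)
                = 1 - F(11)
                = 1 - 0.611463
                = 0.388537

So there's approximately a 38.9% chance that X exceeds 11.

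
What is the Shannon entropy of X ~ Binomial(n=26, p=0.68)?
2.2832 nats

We have X ~ Binomial(n=26, p=0.68).

The Shannon entropy measures the uncertainty or information content of the distribution.

For a Binomial distribution with n=26, p=0.68:
H(X) = 2.2832 nats

(In bits, this would be 3.2939 bits.)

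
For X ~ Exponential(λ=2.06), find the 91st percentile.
1.1689

We have X ~ Exponential(λ=2.06).

We want to find x such that P(X ≤ x) = 0.91.

This is the 91st percentile, which means 91% of values fall below this point.

Using the inverse CDF (quantile function):
x = F⁻¹(0.91) = 1.1689

Verification: P(X ≤ 1.1689) = 0.91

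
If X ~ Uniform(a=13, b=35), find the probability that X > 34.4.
0.027273

We have X ~ Uniform(a=13, b=35).

P(X > 34.4) = 1 - P(X ≤ 34.4)
                = 1 - F(34.4)
                = 1 - 0.972727
                = 0.027273

So there's approximately a 2.7% chance that X exceeds 34.4.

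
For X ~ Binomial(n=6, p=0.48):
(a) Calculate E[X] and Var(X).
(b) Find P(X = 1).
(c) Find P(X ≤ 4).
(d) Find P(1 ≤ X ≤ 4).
(a) E[X] = 2.8800, Var(X) = 1.4976
(b) P(X = 1) = 0.109499
(c) P(X ≤ 4) = 0.908271
(d) P(1 ≤ X ≤ 4) = 0.888500

We have X ~ Binomial(n=6, p=0.48).

(a) Moments:
E[X] = 2.8800
Var(X) = 1.4976
σ = √Var(X) = 1.2238

(b) Point probability using PMF:
P(X = 1) = 0.109499

(c) Cumulative probability using CDF:
P(X ≤ 4) = F(4) = 0.908271

(d) Range probability:
P(1 ≤ X ≤ 4) = P(X ≤ 4) - P(X ≤ 0)
                   = F(4) - F(0)
                   = 0.908271 - 0.019771
                   = 0.888500

This means approximately 88.8% of outcomes fall in the interval [1, 4].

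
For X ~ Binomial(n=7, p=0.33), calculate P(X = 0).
0.060607

We have X ~ Binomial(n=7, p=0.33).

For a Binomial distribution, the PMF gives us the probability of each outcome.

Using the PMF formula:
P(X = 0) = 0.060607

Rounded to 4 decimal places: 0.0606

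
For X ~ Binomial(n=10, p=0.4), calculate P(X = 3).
0.214991

We have X ~ Binomial(n=10, p=0.4).

For a Binomial distribution, the PMF gives us the probability of each outcome.

Using the PMF formula:
P(X = 3) = 0.214991

Rounded to 4 decimal places: 0.2150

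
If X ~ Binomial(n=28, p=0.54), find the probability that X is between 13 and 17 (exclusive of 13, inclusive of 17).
0.547304

We have X ~ Binomial(n=28, p=0.54).

To find P(13 < X ≤ 17), we use:
P(13 < X ≤ 17) = P(X ≤ 17) - P(X ≤ 13)
                 = F(17) - F(13)
                 = 0.816162 - 0.268858
                 = 0.547304

So there's approximately a 54.7% chance that X falls in this range.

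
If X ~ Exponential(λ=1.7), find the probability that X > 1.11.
0.151526

We have X ~ Exponential(λ=1.7).

P(X > 1.11) = 1 - P(X ≤ 1.11)
                = 1 - F(1.11)
                = 1 - 0.848474
                = 0.151526

So there's approximately a 15.2% chance that X exceeds 1.11.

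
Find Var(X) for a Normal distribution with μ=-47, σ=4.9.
24.0100

We have X ~ Normal(μ=-47, σ=4.9).

For a Normal distribution with μ=-47, σ=4.9:
Var(X) = 24.0100

The variance measures the spread of the distribution around the mean.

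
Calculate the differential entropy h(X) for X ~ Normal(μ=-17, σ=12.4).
3.9366 nats

We have X ~ Normal(μ=-17, σ=12.4).

The differential entropy measures the uncertainty or information content of the distribution.

For a Normal distribution with μ=-17, σ=12.4:
h(X) = 3.9366 nats

(In bits, this would be 5.6794 bits.)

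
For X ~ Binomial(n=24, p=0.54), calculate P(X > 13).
0.414851

We have X ~ Binomial(n=24, p=0.54).

P(X > 13) = 1 - P(X ≤ 13)
                = 1 - F(13)
                = 1 - 0.585149
                = 0.414851

So there's approximately a 41.5% chance that X exceeds 13.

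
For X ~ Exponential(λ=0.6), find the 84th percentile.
3.0543

We have X ~ Exponential(λ=0.6).

We want to find x such that P(X ≤ x) = 0.84.

This is the 84th percentile, which means 84% of values fall below this point.

Using the inverse CDF (quantile function):
x = F⁻¹(0.84) = 3.0543

Verification: P(X ≤ 3.0543) = 0.84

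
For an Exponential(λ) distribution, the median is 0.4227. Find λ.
λ = 1.6398

For X ~ Exponential(λ), the CDF is F(x) = 1 - e^(-λx).
The median m satisfies F(m) = 0.5:
1 - e^(-λm) = 0.5
e^(-λm) = 0.5
λm = ln(2)
m = ln(2) / λ

Given m = 0.4227:
λ = ln(2) / 0.4227 = 0.693147 / 0.4227 = 1.6398

Verification: ln(2) / 1.6398 = 0.4227 ✓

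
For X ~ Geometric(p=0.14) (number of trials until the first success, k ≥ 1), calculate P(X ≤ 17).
0.923003

We have X ~ Geometric(p=0.14) (number of trials until the first success, k ≥ 1).

The CDF gives us P(X ≤ k).

Using the CDF:
P(X ≤ 17) = 0.923003

This means there's approximately a 92.3% chance that X is at most 17.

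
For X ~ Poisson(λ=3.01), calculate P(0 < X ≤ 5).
0.865779

We have X ~ Poisson(λ=3.01).

To find P(0 < X ≤ 5), we use:
P(0 < X ≤ 5) = P(X ≤ 5) - P(X ≤ 0)
                 = F(5) - F(0)
                 = 0.915071 - 0.049292
                 = 0.865779

So there's approximately a 86.6% chance that X falls in this range.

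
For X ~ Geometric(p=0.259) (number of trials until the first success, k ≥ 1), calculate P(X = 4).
0.105379

We have X ~ Geometric(p=0.259) (number of trials until the first success, k ≥ 1).

For a Geometric distribution, the PMF gives us the probability of each outcome.

Using the PMF formula:
P(X = 4) = 0.105379

Rounded to 4 decimal places: 0.1054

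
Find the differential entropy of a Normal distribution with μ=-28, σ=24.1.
4.6012 nats

We have X ~ Normal(μ=-28, σ=24.1).

The differential entropy measures the uncertainty or information content of the distribution.

For a Normal distribution with μ=-28, σ=24.1:
h(X) = 4.6012 nats

(In bits, this would be 6.6381 bits.)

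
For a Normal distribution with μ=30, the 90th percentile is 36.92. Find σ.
σ = 5.3997

For X ~ Normal(μ, σ), the p-th percentile satisfies x = μ + z_p × σ,
where z_p = Φ⁻¹(p) is the standard normal quantile.

Step 1: z_{0.9} = Φ⁻¹(0.9) = 1.2816

Step 2: Solve for σ:
36.92 = 30 + 1.2816 × σ
σ = (36.92 - 30) / 1.2816
σ = 6.92 / 1.2816
σ = 5.3997

Verification: μ + z × σ = 30 + 1.2816 × 5.3997 = 36.92 ✓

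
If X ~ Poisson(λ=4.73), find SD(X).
2.1749

We have X ~ Poisson(λ=4.73).

For a Poisson distribution with λ=4.73:
σ = √Var(X) = 2.1749

The standard deviation is the square root of the variance.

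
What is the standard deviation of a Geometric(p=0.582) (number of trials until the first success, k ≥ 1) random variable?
1.1109

We have X ~ Geometric(p=0.582) (number of trials until the first success, k ≥ 1).

For a Geometric distribution with p=0.582 (number of trials until the first success, k ≥ 1):
σ = √Var(X) = 1.1109

The standard deviation is the square root of the variance.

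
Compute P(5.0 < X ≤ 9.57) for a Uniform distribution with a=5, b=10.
0.914000

We have X ~ Uniform(a=5, b=10).

To find P(5.0 < X ≤ 9.57), we use:
P(5.0 < X ≤ 9.57) = P(X ≤ 9.57) - P(X ≤ 5.0)
                 = F(9.57) - F(5.0)
                 = 0.914000 - 0.000000
                 = 0.914000

So there's approximately a 91.4% chance that X falls in this range.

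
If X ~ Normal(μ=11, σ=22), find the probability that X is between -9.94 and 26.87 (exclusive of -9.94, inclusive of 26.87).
0.594062

We have X ~ Normal(μ=11, σ=22).

To find P(-9.94 < X ≤ 26.87), we use:
P(-9.94 < X ≤ 26.87) = P(X ≤ 26.87) - P(X ≤ -9.94)
                 = F(26.87) - F(-9.94)
                 = 0.764657 - 0.170595
                 = 0.594062

So there's approximately a 59.4% chance that X falls in this range.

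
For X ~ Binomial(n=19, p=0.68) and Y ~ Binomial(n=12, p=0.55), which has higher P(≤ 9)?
Y has higher probability (P(Y ≤ 9) = 0.9579 > P(X ≤ 9) = 0.0499)

Compute P(≤ 9) for each distribution:

X ~ Binomial(n=19, p=0.68):
P(X ≤ 9) = 0.0499

Y ~ Binomial(n=12, p=0.55):
P(Y ≤ 9) = 0.9579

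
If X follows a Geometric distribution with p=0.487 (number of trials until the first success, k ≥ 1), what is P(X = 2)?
0.249831

We have X ~ Geometric(p=0.487) (number of trials until the first success, k ≥ 1).

For a Geometric distribution, the PMF gives us the probability of each outcome.

Using the PMF formula:
P(X = 2) = 0.249831

Rounded to 4 decimal places: 0.2498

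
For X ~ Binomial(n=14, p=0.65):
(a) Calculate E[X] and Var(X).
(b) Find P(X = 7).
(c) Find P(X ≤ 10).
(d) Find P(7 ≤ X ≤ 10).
(a) E[X] = 9.1000, Var(X) = 3.1850
(b) P(X = 7) = 0.108247
(c) P(X ≤ 10) = 0.779504
(d) P(7 ≤ X ≤ 10) = 0.704160

We have X ~ Binomial(n=14, p=0.65).

(a) Moments:
E[X] = 9.1000
Var(X) = 3.1850
σ = √Var(X) = 1.7847

(b) Point probability using PMF:
P(X = 7) = 0.108247

(c) Cumulative probability using CDF:
P(X ≤ 10) = F(10) = 0.779504

(d) Range probability:
P(7 ≤ X ≤ 10) = P(X ≤ 10) - P(X ≤ 6)
                   = F(10) - F(6)
                   = 0.779504 - 0.075345
                   = 0.704160

This means approximately 70.4% of outcomes fall in the interval [7, 10].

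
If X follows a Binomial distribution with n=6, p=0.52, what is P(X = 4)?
0.252689

We have X ~ Binomial(n=6, p=0.52).

For a Binomial distribution, the PMF gives us the probability of each outcome.

Using the PMF formula:
P(X = 4) = 0.252689

Rounded to 4 decimal places: 0.2527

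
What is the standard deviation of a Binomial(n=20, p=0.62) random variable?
2.1707

We have X ~ Binomial(n=20, p=0.62).

For a Binomial distribution with n=20, p=0.62:
σ = √Var(X) = 2.1707

The standard deviation is the square root of the variance.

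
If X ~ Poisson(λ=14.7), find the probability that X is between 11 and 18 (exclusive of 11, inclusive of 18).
0.634569

We have X ~ Poisson(λ=14.7).

To find P(11 < X ≤ 18), we use:
P(11 < X ≤ 18) = P(X ≤ 18) - P(X ≤ 11)
                 = F(18) - F(11)
                 = 0.840008 - 0.205439
                 = 0.634569

So there's approximately a 63.5% chance that X falls in this range.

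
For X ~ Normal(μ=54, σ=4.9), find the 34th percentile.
51.9789

We have X ~ Normal(μ=54, σ=4.9).

We want to find x such that P(X ≤ x) = 0.34.

This is the 34th percentile, which means 34% of values fall below this point.

Using the inverse CDF (quantile function):
x = F⁻¹(0.34) = 51.9789

Verification: P(X ≤ 51.9789) = 0.34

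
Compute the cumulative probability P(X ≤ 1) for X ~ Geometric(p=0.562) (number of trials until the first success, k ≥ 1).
0.562000

We have X ~ Geometric(p=0.562) (number of trials until the first success, k ≥ 1).

The CDF gives us P(X ≤ k).

Using the CDF:
P(X ≤ 1) = 0.562000

This means there's approximately a 56.2% chance that X is at most 1.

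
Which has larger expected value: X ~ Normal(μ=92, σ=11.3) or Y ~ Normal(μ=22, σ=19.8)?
X has larger mean (92.0000 > 22.0000)

Compute the expected value for each distribution:

X ~ Normal(μ=92, σ=11.3):
E[X] = 92.0000

Y ~ Normal(μ=22, σ=19.8):
E[Y] = 22.0000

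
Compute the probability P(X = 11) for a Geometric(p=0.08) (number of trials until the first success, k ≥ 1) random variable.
0.034751

We have X ~ Geometric(p=0.08) (number of trials until the first success, k ≥ 1).

For a Geometric distribution, the PMF gives us the probability of each outcome.

Using the PMF formula:
P(X = 11) = 0.034751

Rounded to 4 decimal places: 0.0348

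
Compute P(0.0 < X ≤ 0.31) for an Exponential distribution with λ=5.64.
0.825948

We have X ~ Exponential(λ=5.64).

To find P(0.0 < X ≤ 0.31), we use:
P(0.0 < X ≤ 0.31) = P(X ≤ 0.31) - P(X ≤ 0.0)
                 = F(0.31) - F(0.0)
                 = 0.825948 - 0.000000
                 = 0.825948

So there's approximately a 82.6% chance that X falls in this range.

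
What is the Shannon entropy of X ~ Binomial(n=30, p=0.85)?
2.0767 nats

We have X ~ Binomial(n=30, p=0.85).

The Shannon entropy measures the uncertainty or information content of the distribution.

For a Binomial distribution with n=30, p=0.85:
H(X) = 2.0767 nats

(In bits, this would be 2.9960 bits.)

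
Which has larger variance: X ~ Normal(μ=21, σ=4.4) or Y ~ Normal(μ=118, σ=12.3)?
Y has larger variance (151.2900 > 19.3600)

Compute the variance for each distribution:

X ~ Normal(μ=21, σ=4.4):
Var(X) = 19.3600

Y ~ Normal(μ=118, σ=12.3):
Var(Y) = 151.2900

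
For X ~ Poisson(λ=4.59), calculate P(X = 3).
0.163635

We have X ~ Poisson(λ=4.59).

For a Poisson distribution, the PMF gives us the probability of each outcome.

Using the PMF formula:
P(X = 3) = 0.163635

Rounded to 4 decimal places: 0.1636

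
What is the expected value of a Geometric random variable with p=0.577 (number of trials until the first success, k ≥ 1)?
1.7331

We have X ~ Geometric(p=0.577) (number of trials until the first success, k ≥ 1).

For a Geometric distribution with p=0.577 (number of trials until the first success, k ≥ 1):
E[X] = 1.7331

This is the expected (average) value of X.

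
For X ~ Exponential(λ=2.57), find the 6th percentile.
0.0241

We have X ~ Exponential(λ=2.57).

We want to find x such that P(X ≤ x) = 0.06.

This is the 6th percentile, which means 6% of values fall below this point.

Using the inverse CDF (quantile function):
x = F⁻¹(0.06) = 0.0241

Verification: P(X ≤ 0.0241) = 0.06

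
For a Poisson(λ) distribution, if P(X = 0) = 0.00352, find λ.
λ = 5.6493

For a Poisson(λ) distribution, the PMF at 0 is:
P(X = 0) = λ^0 e^(-λ) / 0! = e^(-λ)

Given P(X = 0) = 0.00352:
e^(-λ) = 0.00352
-λ = ln(0.00352)
λ = -ln(0.00352) = 5.6493

Verification: e^(-5.6493) = 0.00352 ✓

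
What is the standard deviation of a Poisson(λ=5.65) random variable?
2.3770

We have X ~ Poisson(λ=5.65).

For a Poisson distribution with λ=5.65:
σ = √Var(X) = 2.3770

The standard deviation is the square root of the variance.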